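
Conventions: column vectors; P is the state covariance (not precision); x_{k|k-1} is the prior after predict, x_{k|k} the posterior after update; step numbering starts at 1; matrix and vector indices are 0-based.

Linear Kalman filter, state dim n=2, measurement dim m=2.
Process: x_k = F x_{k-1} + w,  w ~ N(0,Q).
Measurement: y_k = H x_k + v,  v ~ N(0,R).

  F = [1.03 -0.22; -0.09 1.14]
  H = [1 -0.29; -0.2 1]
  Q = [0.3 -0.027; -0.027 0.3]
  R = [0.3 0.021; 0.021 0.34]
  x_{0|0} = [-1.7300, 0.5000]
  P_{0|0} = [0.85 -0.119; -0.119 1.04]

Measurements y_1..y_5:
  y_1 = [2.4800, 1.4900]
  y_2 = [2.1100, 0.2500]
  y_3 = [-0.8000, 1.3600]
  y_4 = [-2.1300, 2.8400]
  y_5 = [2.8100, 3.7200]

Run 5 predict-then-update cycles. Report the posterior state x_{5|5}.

step 1: x^-=[-1.8919, 0.7257]  P^-=[1.3060 -0.5087; -0.5087 1.6829]  S=[2.0426 -1.2665; -1.2665 2.2786]  K=[0.7661 0.0879; -0.0036 0.7812]  nu=[4.5824, 0.3859]  x^+=[1.6527, 1.0106]  P^+=[0.2601 0.0980; 0.0980 0.2851]
step 2: x^-=[1.4800, 1.0033]  P^-=[0.5453 -0.0056; -0.0056 0.6526]  S=[0.9035 -0.2832; -0.2832 1.0166]  K=[0.6246 0.0612; -0.0154 0.6387]  nu=[0.9210, -0.4573]  x^+=[2.0272, 0.6970]  P^+=[0.2107 0.0761; 0.0761 0.2320]
step 3: x^-=[1.9347, 0.6122]  P^-=[0.5003 -0.0139; -0.0139 0.5877]  S=[0.8578 -0.2642; -0.2642 0.9532]  K=[0.6026 0.0475; -0.0264 0.6121]  nu=[-2.5572, 1.1348]  x^+=[0.4477, 1.3742]  P^+=[0.2018 0.0692; 0.0692 0.2214]
step 4: x^-=[0.1588, 1.5263]  P^-=[0.4935 -0.0187; -0.0187 0.5752]  S=[0.8527 -0.2642; -0.2642 0.9424]  K=[0.5985 0.0433; -0.0297 0.6060]  nu=[-1.8462, 1.3455]  x^+=[-0.8879, 2.3965]  P^+=[0.2000 0.0673; 0.0673 0.2189]
step 5: x^-=[-1.4418, 2.8119]  P^-=[0.4923 -0.0201; -0.0201 0.5722]  S=[0.8520 -0.2647; -0.2647 0.9400]  K=[0.5977 0.0422; -0.0306 0.6044]  nu=[5.0672, 0.6198]  x^+=[1.6129, 3.0314]  P^+=[0.1996 0.0668; 0.0668 0.2182]

x_post = [1.6129, 3.0314]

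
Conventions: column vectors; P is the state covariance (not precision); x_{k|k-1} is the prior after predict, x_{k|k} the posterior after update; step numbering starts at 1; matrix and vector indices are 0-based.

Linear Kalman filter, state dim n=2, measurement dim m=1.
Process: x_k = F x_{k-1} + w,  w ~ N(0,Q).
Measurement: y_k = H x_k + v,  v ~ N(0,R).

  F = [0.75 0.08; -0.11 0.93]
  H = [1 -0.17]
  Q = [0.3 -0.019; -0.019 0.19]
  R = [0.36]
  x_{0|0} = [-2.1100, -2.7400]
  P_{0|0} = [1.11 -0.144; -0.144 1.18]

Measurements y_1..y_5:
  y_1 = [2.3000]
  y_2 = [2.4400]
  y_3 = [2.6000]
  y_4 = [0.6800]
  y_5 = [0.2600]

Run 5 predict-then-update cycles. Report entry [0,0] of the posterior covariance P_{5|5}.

step 1: x^-=[-1.8017, -2.3161]  P^-=[0.9146 -0.1220; -0.1220 1.2535]  S=[1.3523]  K=[0.6917; -0.2478]  nu=[3.7080]  x^+=[0.7630, -3.2348]  P^+=[0.2677 0.1098; 0.1098 1.1705]
step 2: x^-=[0.3135, -3.0923]  P^-=[0.4712 0.1216; 0.1216 1.1831]  S=[0.8241]  K=[0.5467; -0.0965]  nu=[1.6008]  x^+=[1.1887, -3.2467]  P^+=[0.2249 0.1651; 0.1651 1.1754]
step 3: x^-=[0.6318, -3.1502]  P^-=[0.4538 0.1636; 0.1636 1.1756]  S=[0.7922]  K=[0.5378; -0.0458]  nu=[1.4327]  x^+=[1.4023, -3.2158]  P^+=[0.2247 0.1831; 0.1831 1.1739]
step 4: x^-=[0.7944, -3.1449]  P^-=[0.4559 0.1759; 0.1759 1.1706]  S=[0.7899]  K=[0.5393; -0.0292]  nu=[-0.6491]  x^+=[0.4444, -3.1259]  P^+=[0.2262 0.1884; 0.1884 1.1699]
step 5: x^-=[0.0832, -2.9560]  P^-=[0.4573 0.1791; 0.1791 1.1661]  S=[0.7901]  K=[0.5403; -0.0242]  nu=[-0.3257]  x^+=[-0.0928, -2.9481]  P^+=[0.2267 0.1894; 0.1894 1.1656]

P_post[0,0] = 0.2267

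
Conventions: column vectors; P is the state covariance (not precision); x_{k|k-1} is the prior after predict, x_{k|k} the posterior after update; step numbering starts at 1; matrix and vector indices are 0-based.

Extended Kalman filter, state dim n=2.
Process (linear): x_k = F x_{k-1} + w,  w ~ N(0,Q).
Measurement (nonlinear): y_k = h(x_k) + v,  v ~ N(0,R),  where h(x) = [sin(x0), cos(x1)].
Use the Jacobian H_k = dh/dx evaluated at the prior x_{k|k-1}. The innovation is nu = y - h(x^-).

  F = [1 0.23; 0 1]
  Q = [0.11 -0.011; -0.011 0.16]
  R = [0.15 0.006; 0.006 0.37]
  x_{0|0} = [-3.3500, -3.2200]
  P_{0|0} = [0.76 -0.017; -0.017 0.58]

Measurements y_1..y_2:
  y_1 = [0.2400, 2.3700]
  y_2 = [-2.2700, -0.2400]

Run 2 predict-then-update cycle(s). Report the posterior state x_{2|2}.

step 1: x^-=[-4.0906, -3.2200]  P^-=[0.8929 0.1054; 0.1054 0.7400]  H_jac=[-0.5825 0.0000; 0.0000 -0.0783]  S=[0.4529 0.0108; 0.0108 0.3745]  K=[-1.1485 0.0111; -0.1319 -0.1509]  nu=[-0.5728, 3.3669]  x^+=[-3.3953, -3.6526]  P^+=[0.2956 0.0355; 0.0355 0.7232]
step 2: x^-=[-4.2354, -3.6526]  P^-=[0.4602 0.1909; 0.1909 0.8832]  H_jac=[-0.4591 0.0000; 0.0000 -0.4891]  S=[0.2470 0.0489; 0.0489 0.5813]  K=[-0.8376 -0.0902; -0.2113 -0.7254]  nu=[-3.1584, 0.6322]  x^+=[-1.6470, -3.4440]  P^+=[0.2748 0.0785; 0.0785 0.5513]

x_post = [-1.6470, -3.4440]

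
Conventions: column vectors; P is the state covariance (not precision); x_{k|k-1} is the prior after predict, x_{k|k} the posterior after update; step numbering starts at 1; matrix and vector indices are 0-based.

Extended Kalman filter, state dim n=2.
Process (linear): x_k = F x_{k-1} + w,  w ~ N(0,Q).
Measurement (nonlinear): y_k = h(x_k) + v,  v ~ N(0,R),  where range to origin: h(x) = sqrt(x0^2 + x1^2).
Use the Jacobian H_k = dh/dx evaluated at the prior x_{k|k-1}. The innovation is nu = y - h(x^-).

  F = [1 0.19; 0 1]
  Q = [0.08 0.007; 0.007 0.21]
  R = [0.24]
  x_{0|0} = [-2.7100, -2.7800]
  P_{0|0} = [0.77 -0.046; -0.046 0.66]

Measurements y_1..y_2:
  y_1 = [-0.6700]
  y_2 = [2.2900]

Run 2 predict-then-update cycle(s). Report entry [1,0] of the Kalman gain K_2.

step 1: x^-=[-3.2382, -2.7800]  P^-=[0.8563 0.0864; 0.0864 0.8700]  H_jac=[-0.7587 -0.6514]  S=[1.1875]  K=[-0.5945; -0.5324]  nu=[-4.9378]  x^+=[-0.3025, -0.1510]  P^+=[0.4366 -0.2895; -0.2895 0.5334]
step 2: x^-=[-0.3312, -0.1510]  P^-=[0.4258 -0.1812; -0.1812 0.7434]  H_jac=[-0.9099 -0.4149]  S=[0.5837]  K=[-0.5350; -0.2460]  nu=[1.9260]  x^+=[-1.3616, -0.6249]  P^+=[0.2588 -0.2580; -0.2580 0.7080]

K[1,0] = -0.2460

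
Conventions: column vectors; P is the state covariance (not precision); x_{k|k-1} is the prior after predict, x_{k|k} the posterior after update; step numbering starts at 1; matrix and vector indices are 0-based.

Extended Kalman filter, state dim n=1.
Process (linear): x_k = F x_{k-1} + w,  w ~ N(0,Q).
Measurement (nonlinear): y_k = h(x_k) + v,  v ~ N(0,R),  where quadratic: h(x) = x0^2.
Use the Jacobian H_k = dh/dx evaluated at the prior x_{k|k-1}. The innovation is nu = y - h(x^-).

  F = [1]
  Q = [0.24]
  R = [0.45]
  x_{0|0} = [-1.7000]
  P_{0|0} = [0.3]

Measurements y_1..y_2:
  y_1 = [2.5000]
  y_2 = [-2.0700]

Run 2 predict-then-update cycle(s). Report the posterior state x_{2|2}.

step 1: x^-=[-1.7000]  P^-=[0.5400]  H_jac=[-3.4000]  S=[6.6924]  K=[-0.2743]  nu=[-0.3900]  x^+=[-1.5930]  P^+=[0.0363]
step 2: x^-=[-1.5930]  P^-=[0.2763]  H_jac=[-3.1860]  S=[3.2547]  K=[-0.2705]  nu=[-4.6077]  x^+=[-0.3467]  P^+=[0.0382]

x_post = [-0.3467]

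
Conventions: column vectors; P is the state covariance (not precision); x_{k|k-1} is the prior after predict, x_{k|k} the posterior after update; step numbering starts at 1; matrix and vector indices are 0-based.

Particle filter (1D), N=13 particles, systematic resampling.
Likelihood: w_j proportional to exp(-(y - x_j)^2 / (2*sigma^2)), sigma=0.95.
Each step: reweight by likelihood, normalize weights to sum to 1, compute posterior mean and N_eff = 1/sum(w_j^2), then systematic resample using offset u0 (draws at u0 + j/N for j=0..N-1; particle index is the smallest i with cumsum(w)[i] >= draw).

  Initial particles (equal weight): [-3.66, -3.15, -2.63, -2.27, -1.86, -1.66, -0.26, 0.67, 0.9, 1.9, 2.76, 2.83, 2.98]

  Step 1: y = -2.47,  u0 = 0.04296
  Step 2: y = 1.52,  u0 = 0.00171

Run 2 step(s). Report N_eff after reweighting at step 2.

N_eff = 4.3981

step 1: w=[0.0955, 0.1621, 0.2064, 0.2048, 0.1704, 0.1456, 0.0140, 0.0009, 0.0004, 0.0000, 0.0000, 0.0000, 0.0000]  mean=-2.4291  Neff=5.8704  idx=[0, 1, 1, 2, 2, 2, 3, 3, 3, 4, 4, 5, 5]
step 2: w=[0.0000, 0.0005, 0.0005, 0.0059, 0.0059, 0.0059, 0.0286, 0.0286, 0.0286, 0.1459, 0.1459, 0.3018, 0.3018]  mean=-1.7893  Neff=4.3981  idx=[3, 8, 9, 9, 10, 10, 11, 11, 11, 11, 12, 12, 12]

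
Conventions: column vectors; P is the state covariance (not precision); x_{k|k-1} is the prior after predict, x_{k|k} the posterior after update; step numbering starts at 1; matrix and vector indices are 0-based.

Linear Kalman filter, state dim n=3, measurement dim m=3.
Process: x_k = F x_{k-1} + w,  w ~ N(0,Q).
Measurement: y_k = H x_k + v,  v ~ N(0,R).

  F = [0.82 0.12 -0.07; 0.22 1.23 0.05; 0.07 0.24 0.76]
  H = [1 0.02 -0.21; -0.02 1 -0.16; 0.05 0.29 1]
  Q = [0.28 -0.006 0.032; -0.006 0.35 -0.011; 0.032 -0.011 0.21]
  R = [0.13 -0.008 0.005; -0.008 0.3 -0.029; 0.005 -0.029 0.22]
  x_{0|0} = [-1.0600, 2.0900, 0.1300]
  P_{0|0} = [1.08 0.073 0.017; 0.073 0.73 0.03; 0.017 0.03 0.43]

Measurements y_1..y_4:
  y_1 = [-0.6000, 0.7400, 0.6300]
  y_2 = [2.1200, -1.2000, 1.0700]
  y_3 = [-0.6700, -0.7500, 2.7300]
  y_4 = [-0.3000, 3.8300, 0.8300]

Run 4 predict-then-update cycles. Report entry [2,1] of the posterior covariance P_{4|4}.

step 1: x^-=[-0.6275, 2.3440, 0.5262]  P^-=[1.0307 0.3687 0.1199; 0.3687 1.5513 0.2789; 0.1199 0.2789 0.5209]  S=[1.1464 0.3103 0.1706; 0.3103 1.7619 0.6154; 0.1706 0.6154 1.0584]  K=[0.8674 -0.0114 0.1298; 0.0557 0.7501 0.2609; -0.0532 -0.1061 0.6445]  nu=[0.0911, -1.5324, -0.5446]  x^+=[-0.6016, 1.0576, 0.3330]  P^+=[0.1198 -0.0071 0.0293; -0.0071 0.2128 -0.0254; 0.0293 -0.0254 0.1505]
step 2: x^-=[-0.3897, 1.1852, 0.4648]  P^-=[0.3600 0.0420 0.0518; 0.0420 0.6718 0.0393; 0.0518 0.0393 0.3034]  S=[0.4833 0.0339 0.0250; 0.0339 0.9658 0.1548; 0.0250 0.1548 0.6100]  K=[0.7197 -0.0153 0.1087; 0.0404 0.6515 0.2203; -0.0446 -0.0967 0.5467]  nu=[2.5836, -2.3186, 0.2810]  x^+=[1.5356, -0.1590, 0.7273]  P^+=[0.0996 -0.0075 0.0251; -0.0075 0.1848 -0.0235; 0.0251 -0.0235 0.1284]
step 3: x^-=[1.1892, 0.1786, 0.6221]  P^-=[0.3463 0.0336 0.0485; 0.0336 0.6284 0.0310; 0.0485 0.0310 0.2892]  S=[0.4701 0.0268 0.0217; 0.0268 0.9250 0.1363; 0.0217 0.1363 0.5867]  K=[0.7126 -0.0158 0.1061; 0.0379 0.6403 0.2162; -0.0441 -0.0953 0.5361]  nu=[-1.7321, -0.8053, 1.9967]  x^+=[0.1794, 0.0289, 1.8456]  P^+=[0.0986 -0.0076 0.0246; -0.0076 0.1817 -0.0231; 0.0246 -0.0231 0.1260]
step 4: x^-=[0.0214, 0.1673, 1.4221]  P^-=[0.3456 0.0328 0.0481; 0.0328 0.6235 0.0302; 0.0481 0.0302 0.2876]  S=[0.4694 0.0260 0.0214; 0.0260 0.9204 0.1343; 0.0214 0.1343 0.5842]  K=[0.7122 -0.0159 0.1058; 0.0376 0.6390 0.2157; -0.0440 -0.0951 0.5349]  nu=[-0.0261, 3.8907, -0.6417]  x^+=[-0.1268, 2.5139, 0.7100]  P^+=[0.0986 -0.0076 0.0246; -0.0076 0.1813 -0.0231; 0.0246 -0.0231 0.1257]

P_post[2,1] = -0.0231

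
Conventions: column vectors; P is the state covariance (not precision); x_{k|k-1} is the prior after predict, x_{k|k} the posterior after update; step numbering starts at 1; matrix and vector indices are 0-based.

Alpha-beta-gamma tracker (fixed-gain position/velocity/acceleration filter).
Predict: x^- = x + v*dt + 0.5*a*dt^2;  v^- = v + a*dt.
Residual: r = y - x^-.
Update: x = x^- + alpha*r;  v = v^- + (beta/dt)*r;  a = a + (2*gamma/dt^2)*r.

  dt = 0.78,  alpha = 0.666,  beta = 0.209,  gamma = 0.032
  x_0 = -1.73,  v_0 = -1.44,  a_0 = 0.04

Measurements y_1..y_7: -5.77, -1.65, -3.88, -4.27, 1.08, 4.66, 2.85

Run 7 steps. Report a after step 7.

step 1: x_pred=-2.8410  r=-2.9290  x^+=-4.7917  v^+=-2.1936  a^+=-0.2681
step 2: x_pred=-6.5843  r=4.9343  x^+=-3.2981  v^+=-1.0806  a^+=0.2509
step 3: x_pred=-4.0646  r=0.1846  x^+=-3.9417  v^+=-0.8354  a^+=0.2704
step 4: x_pred=-4.5110  r=0.2410  x^+=-4.3505  v^+=-0.5599  a^+=0.2957
step 5: x_pred=-4.6973  r=5.7773  x^+=-0.8496  v^+=1.2187  a^+=0.9035
step 6: x_pred=0.3758  r=4.2842  x^+=3.2291  v^+=3.0714  a^+=1.3541
step 7: x_pred=6.0367  r=-3.1867  x^+=3.9144  v^+=3.2737  a^+=1.0189

a_post = 1.0189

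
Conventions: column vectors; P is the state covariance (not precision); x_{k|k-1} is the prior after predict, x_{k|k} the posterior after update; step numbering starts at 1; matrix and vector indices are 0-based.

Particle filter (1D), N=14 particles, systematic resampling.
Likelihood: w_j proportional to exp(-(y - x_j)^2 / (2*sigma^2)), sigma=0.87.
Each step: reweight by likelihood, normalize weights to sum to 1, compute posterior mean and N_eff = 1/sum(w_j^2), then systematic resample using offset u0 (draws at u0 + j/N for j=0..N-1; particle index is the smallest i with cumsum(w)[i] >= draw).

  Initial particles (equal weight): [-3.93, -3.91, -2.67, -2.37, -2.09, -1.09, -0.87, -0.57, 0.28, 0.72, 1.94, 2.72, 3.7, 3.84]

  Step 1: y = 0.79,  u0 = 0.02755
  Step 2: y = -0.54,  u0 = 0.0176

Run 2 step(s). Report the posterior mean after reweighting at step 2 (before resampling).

step 1: w=[0.0000, 0.0000, 0.0001, 0.0005, 0.0014, 0.0333, 0.0557, 0.1014, 0.2897, 0.3429, 0.1436, 0.0294, 0.0013, 0.0007]  mean=0.5470  Neff=4.2110  idx=[5, 7, 7, 8, 8, 8, 8, 9, 9, 9, 9, 9, 10, 10]
step 2: w=[0.1142, 0.1394, 0.1394, 0.0895, 0.0895, 0.0895, 0.0895, 0.0489, 0.0489, 0.0489, 0.0489, 0.0489, 0.0024, 0.0024]  mean=0.0020  Neff=10.4303  idx=[0, 0, 1, 1, 2, 2, 3, 4, 5, 5, 6, 8, 9, 10]

post_mean = 0.0020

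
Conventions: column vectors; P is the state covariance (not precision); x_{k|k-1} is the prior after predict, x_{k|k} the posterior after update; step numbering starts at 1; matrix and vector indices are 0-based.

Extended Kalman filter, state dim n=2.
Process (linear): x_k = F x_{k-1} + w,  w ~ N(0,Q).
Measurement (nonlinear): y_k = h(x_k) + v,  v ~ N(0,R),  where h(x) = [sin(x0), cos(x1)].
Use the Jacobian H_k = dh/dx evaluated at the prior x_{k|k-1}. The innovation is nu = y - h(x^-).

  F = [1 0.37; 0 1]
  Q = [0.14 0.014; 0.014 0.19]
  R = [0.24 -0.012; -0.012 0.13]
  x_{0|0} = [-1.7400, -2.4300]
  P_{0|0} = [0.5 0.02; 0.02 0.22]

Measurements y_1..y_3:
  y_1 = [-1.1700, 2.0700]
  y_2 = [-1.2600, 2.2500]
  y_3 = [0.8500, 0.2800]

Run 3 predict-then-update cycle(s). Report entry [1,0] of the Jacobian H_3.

step 1: x^-=[-2.6391, -2.4300]  P^-=[0.6849 0.1154; 0.1154 0.4100]  H_jac=[-0.8764 0.0000; 0.0000 0.6530]  S=[0.7661 -0.0780; -0.0780 0.3048]  K=[-0.7787 0.0479; -0.0437 0.8671]  nu=[-0.6884, 2.8273]  x^+=[-1.9678, 0.0517]  P^+=[0.2139 0.0238; 0.0238 0.1734]
step 2: x^-=[-1.9486, 0.0517]  P^-=[0.3953 0.1020; 0.1020 0.3634]  H_jac=[-0.3689 0.0000; 0.0000 -0.0516]  S=[0.2938 -0.0101; -0.0101 0.1310]  K=[-0.4990 -0.0785; -0.1333 -0.1535]  nu=[-0.3305, 1.2513]  x^+=[-1.8820, -0.0964]  P^+=[0.3221 0.0817; 0.0817 0.3555]
step 3: x^-=[-1.9176, -0.0964]  P^-=[0.5713 0.2273; 0.2273 0.5455]  H_jac=[-0.3399 0.0000; 0.0000 0.0962]  S=[0.3060 -0.0194; -0.0194 0.1351]  K=[-0.6300 0.0713; -0.2299 0.3557]  nu=[1.7905, -0.7154]  x^+=[-3.0967, -0.7624]  P^+=[0.4473 0.1749; 0.1749 0.5091]

H_jac[1,0] = 0.0000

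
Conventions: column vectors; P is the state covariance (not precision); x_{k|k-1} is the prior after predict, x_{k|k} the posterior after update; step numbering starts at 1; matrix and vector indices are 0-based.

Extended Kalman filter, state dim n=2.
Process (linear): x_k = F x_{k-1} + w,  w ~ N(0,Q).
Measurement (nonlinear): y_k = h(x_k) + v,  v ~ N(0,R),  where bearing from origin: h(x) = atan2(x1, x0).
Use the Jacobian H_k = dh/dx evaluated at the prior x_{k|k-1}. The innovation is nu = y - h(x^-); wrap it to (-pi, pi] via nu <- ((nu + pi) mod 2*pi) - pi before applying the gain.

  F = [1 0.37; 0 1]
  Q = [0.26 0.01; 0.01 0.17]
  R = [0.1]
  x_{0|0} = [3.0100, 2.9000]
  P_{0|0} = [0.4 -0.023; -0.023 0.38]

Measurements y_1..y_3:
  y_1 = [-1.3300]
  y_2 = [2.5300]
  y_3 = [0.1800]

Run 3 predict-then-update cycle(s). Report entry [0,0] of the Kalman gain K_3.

K[0,0] = -0.2724

step 1: x^-=[4.0830, 2.9000]  P^-=[0.6950 0.1276; 0.1276 0.5500]  H_jac=[-0.1156 0.1628]  S=[0.1191]  K=[-0.5005; 0.6281]  nu=[-1.9476]  x^+=[5.0577, 1.6768]  P^+=[0.6652 0.1650; 0.1650 0.5030]
step 2: x^-=[5.6781, 1.6768]  P^-=[1.1162 0.3611; 0.3611 0.6730]  H_jac=[-0.0478 0.1620]  S=[0.1146]  K=[0.0446; 0.8005]  nu=[2.2429]  x^+=[5.7781, 3.4721]  P^+=[1.1159 0.3571; 0.3571 0.5996]
step 3: x^-=[7.0628, 3.4721]  P^-=[1.7222 0.5889; 0.5889 0.7696]  H_jac=[-0.0561 0.1140]  S=[0.1079]  K=[-0.2724; 0.5074]  nu=[-0.2769]  x^+=[7.1382, 3.3316]  P^+=[1.7142 0.6038; 0.6038 0.7418]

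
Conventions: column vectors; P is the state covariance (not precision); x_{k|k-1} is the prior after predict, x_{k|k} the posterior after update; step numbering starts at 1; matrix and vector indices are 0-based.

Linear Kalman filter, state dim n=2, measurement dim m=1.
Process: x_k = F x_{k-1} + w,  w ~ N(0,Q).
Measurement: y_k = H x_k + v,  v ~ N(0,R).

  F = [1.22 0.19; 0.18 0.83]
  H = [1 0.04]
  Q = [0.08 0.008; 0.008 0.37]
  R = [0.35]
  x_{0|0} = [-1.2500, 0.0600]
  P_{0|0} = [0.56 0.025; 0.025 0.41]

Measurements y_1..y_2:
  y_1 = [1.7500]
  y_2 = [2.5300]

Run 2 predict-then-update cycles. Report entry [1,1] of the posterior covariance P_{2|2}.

P_post[1,1] = 0.7589

step 1: x^-=[-1.5136, -0.1752]  P^-=[0.9399 0.2218; 0.2218 0.6781]  S=[1.3087]  K=[0.7250; 0.1902]  nu=[3.2706]  x^+=[0.8574, 0.4469]  P^+=[0.2521 0.0413; 0.0413 0.6307]
step 2: x^-=[1.1310, 0.5253]  P^-=[0.4971 0.2061; 0.2061 0.8250]  S=[0.8649]  K=[0.5843; 0.2764]  nu=[1.3780]  x^+=[1.9361, 0.9062]  P^+=[0.2018 0.0664; 0.0664 0.7589]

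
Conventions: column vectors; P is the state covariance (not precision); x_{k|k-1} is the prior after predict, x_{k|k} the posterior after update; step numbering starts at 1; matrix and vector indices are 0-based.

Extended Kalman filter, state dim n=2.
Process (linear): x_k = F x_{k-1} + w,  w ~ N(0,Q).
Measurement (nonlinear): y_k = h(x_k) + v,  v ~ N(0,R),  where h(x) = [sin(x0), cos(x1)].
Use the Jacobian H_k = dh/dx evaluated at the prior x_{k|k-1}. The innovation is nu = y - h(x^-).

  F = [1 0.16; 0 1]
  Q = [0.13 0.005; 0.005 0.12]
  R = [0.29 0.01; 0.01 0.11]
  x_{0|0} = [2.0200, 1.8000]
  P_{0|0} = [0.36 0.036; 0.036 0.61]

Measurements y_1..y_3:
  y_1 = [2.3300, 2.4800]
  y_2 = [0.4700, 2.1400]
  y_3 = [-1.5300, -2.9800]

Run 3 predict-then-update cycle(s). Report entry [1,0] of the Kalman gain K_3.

step 1: x^-=[2.3080, 1.8000]  P^-=[0.5171 0.1386; 0.1386 0.7300]  H_jac=[-0.6722 0.0000; 0.0000 -0.9738]  S=[0.5237 0.1007; 0.1007 0.8023]  K=[-0.6471 -0.0870; -0.0077 -0.8851]  nu=[1.5896, 2.7072]  x^+=[1.0439, -0.6083]  P^+=[0.2804 0.0165; 0.0165 0.1001]
step 2: x^-=[0.9465, -0.6083]  P^-=[0.4183 0.0375; 0.0375 0.2201]  H_jac=[0.5845 0.0000; 0.0000 0.5715]  S=[0.4329 0.0225; 0.0225 0.1819]  K=[0.5623 0.0482; 0.0147 0.6897]  nu=[-0.3414, 1.3194]  x^+=[0.8181, 0.2966]  P^+=[0.2798 0.0191; 0.0191 0.1330]
step 3: x^-=[0.8656, 0.2966]  P^-=[0.4193 0.0454; 0.0454 0.2530]  H_jac=[0.6482 0.0000; 0.0000 -0.2922]  S=[0.4662 0.0014; 0.0014 0.1316]  K=[0.5834 -0.1070; 0.0648 -0.5625]  nu=[-2.2915, -3.9363]  x^+=[-0.0500, 2.3622]  P^+=[0.2593 0.0203; 0.0203 0.2095]

K[1,0] = 0.0648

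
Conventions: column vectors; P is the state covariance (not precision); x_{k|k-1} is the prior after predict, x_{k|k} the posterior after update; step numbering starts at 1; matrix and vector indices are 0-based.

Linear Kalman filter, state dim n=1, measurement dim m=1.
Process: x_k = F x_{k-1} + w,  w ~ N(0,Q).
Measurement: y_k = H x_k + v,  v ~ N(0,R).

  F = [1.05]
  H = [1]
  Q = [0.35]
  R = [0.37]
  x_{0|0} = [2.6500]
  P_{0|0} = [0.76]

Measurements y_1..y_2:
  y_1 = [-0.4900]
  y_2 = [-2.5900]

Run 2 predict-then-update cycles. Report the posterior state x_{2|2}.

step 1: x^-=[2.7825]  P^-=[1.1879]  S=[1.5579]  K=[0.7625]  nu=[-3.2725]  x^+=[0.2872]  P^+=[0.2821]
step 2: x^-=[0.3016]  P^-=[0.6610]  S=[1.0310]  K=[0.6411]  nu=[-2.8916]  x^+=[-1.5523]  P^+=[0.2372]

x_post = [-1.5523]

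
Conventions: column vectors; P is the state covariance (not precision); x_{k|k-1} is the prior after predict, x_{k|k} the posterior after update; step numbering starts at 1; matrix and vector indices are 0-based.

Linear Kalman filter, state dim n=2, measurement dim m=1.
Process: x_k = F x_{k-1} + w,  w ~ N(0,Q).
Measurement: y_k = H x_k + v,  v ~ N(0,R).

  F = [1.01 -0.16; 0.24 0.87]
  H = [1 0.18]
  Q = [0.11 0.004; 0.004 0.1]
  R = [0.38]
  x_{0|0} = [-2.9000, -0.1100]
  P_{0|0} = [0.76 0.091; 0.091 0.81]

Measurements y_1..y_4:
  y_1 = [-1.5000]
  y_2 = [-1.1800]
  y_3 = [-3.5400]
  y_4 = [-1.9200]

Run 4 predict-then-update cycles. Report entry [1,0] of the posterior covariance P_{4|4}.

step 1: x^-=[-2.9114, -0.7917]  P^-=[0.8766 0.1519; 0.1519 0.7949]  S=[1.3371]  K=[0.6761; 0.2206]  nu=[1.5539]  x^+=[-1.8608, -0.4488]  P^+=[0.2655 -0.0475; -0.0475 0.7298]
step 2: x^-=[-1.8076, -0.8371]  P^-=[0.4148 -0.0732; -0.0732 0.6478]  S=[0.7895]  K=[0.5088; 0.0550]  nu=[0.7783]  x^+=[-1.4117, -0.7943]  P^+=[0.2105 -0.0953; -0.0953 0.6454]
step 3: x^-=[-1.2987, -1.0298]  P^-=[0.3720 -0.1149; -0.1149 0.5609]  S=[0.7288]  K=[0.4821; -0.0191]  nu=[-2.0559]  x^+=[-2.2898, -0.9905]  P^+=[0.2027 -0.1082; -0.1082 0.5606]
step 4: x^-=[-2.1542, -1.4113]  P^-=[0.3660 -0.1158; -0.1158 0.4908]  S=[0.7202]  K=[0.4793; -0.0381]  nu=[0.4882]  x^+=[-1.9202, -1.4299]  P^+=[0.2006 -0.1026; -0.1026 0.4898]

P_post[1,0] = -0.1026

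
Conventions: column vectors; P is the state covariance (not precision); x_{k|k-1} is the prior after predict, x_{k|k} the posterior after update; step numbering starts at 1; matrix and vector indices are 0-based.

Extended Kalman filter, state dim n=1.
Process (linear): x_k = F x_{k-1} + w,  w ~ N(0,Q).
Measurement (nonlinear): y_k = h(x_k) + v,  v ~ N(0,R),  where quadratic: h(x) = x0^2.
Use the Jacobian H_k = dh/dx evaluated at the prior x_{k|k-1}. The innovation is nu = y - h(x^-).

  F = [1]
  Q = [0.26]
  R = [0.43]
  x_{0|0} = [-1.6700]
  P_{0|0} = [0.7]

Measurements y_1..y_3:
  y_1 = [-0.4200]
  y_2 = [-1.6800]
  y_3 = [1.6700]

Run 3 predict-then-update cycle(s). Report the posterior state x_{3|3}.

x_post = [0.5899]

step 1: x^-=[-1.6700]  P^-=[0.9600]  H_jac=[-3.3400]  S=[11.1394]  K=[-0.2878]  nu=[-3.2089]  x^+=[-0.7463]  P^+=[0.0371]
step 2: x^-=[-0.7463]  P^-=[0.2971]  H_jac=[-1.4927]  S=[1.0919]  K=[-0.4061]  nu=[-2.2370]  x^+=[0.1621]  P^+=[0.1170]
step 3: x^-=[0.1621]  P^-=[0.3770]  H_jac=[0.3242]  S=[0.4696]  K=[0.2603]  nu=[1.6437]  x^+=[0.5899]  P^+=[0.3452]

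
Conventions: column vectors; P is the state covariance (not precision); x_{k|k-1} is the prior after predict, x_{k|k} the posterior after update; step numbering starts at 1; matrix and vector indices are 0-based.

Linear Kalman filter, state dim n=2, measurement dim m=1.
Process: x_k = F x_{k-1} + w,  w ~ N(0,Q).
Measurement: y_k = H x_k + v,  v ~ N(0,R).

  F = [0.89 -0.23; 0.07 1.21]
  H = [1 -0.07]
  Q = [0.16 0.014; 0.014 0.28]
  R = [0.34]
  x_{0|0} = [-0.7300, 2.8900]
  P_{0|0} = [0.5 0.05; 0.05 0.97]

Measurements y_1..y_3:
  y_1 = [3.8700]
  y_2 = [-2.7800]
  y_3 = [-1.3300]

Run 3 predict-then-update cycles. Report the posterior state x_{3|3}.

x_post = [-1.3244, 5.3200]

step 1: x^-=[-1.3144, 3.4458]  P^-=[0.5869 -0.1718; -0.1718 1.7111]  S=[0.9593]  K=[0.6243; -0.3039]  nu=[5.4256]  x^+=[2.0729, 1.7970]  P^+=[0.2130 0.0102; 0.0102 1.6225]
step 2: x^-=[1.4315, 2.3194]  P^-=[0.4103 -0.4134; -0.4134 2.6583]  S=[0.8212]  K=[0.5349; -0.7300]  nu=[-4.0492]  x^+=[-0.7343, 5.2752]  P^+=[0.1754 -0.0927; -0.0927 2.2207]
step 3: x^-=[-1.8669, 6.3316]  P^-=[0.4544 -0.6915; -0.6915 3.5164]  S=[0.9084]  K=[0.5535; -1.0322]  nu=[0.9801]  x^+=[-1.3244, 5.3200]  P^+=[0.1761 -0.1725; -0.1725 2.5487]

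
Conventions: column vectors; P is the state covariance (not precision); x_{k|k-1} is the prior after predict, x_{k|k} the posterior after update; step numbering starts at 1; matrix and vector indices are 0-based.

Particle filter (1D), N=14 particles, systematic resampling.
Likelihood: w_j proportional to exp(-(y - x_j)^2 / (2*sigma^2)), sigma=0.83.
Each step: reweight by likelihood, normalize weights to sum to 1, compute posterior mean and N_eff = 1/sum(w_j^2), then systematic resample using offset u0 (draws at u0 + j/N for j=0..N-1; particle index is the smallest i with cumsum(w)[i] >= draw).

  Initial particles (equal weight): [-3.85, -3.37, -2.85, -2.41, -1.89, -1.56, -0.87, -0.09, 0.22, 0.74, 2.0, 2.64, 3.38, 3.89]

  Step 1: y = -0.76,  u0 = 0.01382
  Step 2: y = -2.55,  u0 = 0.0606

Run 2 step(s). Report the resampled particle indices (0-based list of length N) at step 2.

resampled_idx = [0, 0, 0, 1, 1, 1, 2, 2, 3, 3, 4, 4, 6, 9]

step 1: w=[0.0003, 0.0020, 0.0116, 0.0383, 0.1092, 0.1734, 0.2735, 0.1992, 0.1374, 0.0539, 0.0011, 0.0001, 0.0000, 0.0000]  mean=-0.7933  Neff=5.5580  idx=[2, 4, 4, 5, 5, 6, 6, 6, 6, 7, 7, 7, 8, 8]
step 2: w=[0.2379, 0.1851, 0.1851, 0.1247, 0.1247, 0.0327, 0.0327, 0.0327, 0.0327, 0.0031, 0.0031, 0.0031, 0.0010, 0.0010]  mean=-1.8814  Neff=6.2268  idx=[0, 0, 0, 1, 1, 1, 2, 2, 3, 3, 4, 4, 6, 9]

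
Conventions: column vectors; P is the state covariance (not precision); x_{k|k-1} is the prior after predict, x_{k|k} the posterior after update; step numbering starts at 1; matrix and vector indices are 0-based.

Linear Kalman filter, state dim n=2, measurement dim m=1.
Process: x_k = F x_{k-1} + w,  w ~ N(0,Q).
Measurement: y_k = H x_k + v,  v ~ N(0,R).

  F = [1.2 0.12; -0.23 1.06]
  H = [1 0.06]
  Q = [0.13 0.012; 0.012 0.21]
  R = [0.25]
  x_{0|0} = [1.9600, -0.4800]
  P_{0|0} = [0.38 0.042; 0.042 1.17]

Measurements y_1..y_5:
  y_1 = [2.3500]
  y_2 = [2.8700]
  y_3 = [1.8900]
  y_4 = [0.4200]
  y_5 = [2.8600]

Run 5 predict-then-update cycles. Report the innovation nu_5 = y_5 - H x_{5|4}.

step 1: x^-=[2.2944, -0.9596]  P^-=[0.7061 0.1082; 0.1082 1.5242]  S=[0.9746]  K=[0.7312; 0.2049]  nu=[0.1132]  x^+=[2.3772, -0.9364]  P^+=[0.1851 -0.0378; -0.0378 1.4833]
step 2: x^-=[2.7402, -1.5393]  P^-=[0.4070 0.1026; 0.1026 1.9049]  S=[0.6761]  K=[0.6110; 0.3208]  nu=[0.2221]  x^+=[2.8759, -1.4681]  P^+=[0.1545 -0.0299; -0.0299 1.8353]
step 3: x^-=[3.2750, -2.2176]  P^-=[0.3704 0.1656; 0.1656 2.2949]  S=[0.6485]  K=[0.5864; 0.4676]  nu=[-1.2519]  x^+=[2.5408, -2.8031]  P^+=[0.1473 -0.0123; -0.0123 2.1531]
step 4: x^-=[2.7126, -3.5556]  P^-=[0.3696 0.2299; 0.2299 2.6430]  S=[0.6567]  K=[0.5838; 0.5916]  nu=[-2.0793]  x^+=[1.4986, -4.7857]  P^+=[0.1458 0.0031; 0.0031 2.4132]
step 5: x^-=[1.2241, -5.4175]  P^-=[0.3756 0.2826; 0.2826 2.9277]  S=[0.6700]  K=[0.5858; 0.6839]  nu=[1.9610]  x^+=[2.3729, -4.0763]  P^+=[0.1456 0.0141; 0.0141 2.6143]

innov = [1.9610]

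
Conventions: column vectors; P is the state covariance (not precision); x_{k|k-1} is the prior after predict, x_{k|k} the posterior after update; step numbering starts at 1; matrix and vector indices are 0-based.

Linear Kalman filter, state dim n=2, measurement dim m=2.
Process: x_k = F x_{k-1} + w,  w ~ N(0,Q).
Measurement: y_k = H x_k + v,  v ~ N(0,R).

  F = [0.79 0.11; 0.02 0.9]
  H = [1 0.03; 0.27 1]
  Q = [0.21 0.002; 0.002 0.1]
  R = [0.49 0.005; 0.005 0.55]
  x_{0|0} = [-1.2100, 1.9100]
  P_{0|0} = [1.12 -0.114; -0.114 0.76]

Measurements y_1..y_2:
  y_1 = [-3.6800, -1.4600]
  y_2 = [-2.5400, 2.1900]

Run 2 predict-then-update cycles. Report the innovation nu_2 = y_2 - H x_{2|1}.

innov = [-0.3612, 2.5500]

step 1: x^-=[-0.7458, 1.6948]  P^-=[0.8984 0.0136; 0.0136 0.7119]  S=[1.3898 0.2827; 0.2827 1.3348]  K=[0.6350 0.0575; -0.0876 0.5547]  nu=[-2.9850, -2.9534]  x^+=[-2.8110, 0.3182]  P^+=[0.3129 -0.0497; -0.0497 0.3181]
step 2: x^-=[-2.1857, 0.2301]  P^-=[0.4005 0.0030; 0.0030 0.3560]  S=[0.8910 0.1268; 0.1268 0.9368]  K=[0.4412 0.0589; -0.0396 0.3862]  nu=[-0.3612, 2.5500]  x^+=[-2.1949, 1.2293]  P^+=[0.2172 -0.0241; -0.0241 0.2187]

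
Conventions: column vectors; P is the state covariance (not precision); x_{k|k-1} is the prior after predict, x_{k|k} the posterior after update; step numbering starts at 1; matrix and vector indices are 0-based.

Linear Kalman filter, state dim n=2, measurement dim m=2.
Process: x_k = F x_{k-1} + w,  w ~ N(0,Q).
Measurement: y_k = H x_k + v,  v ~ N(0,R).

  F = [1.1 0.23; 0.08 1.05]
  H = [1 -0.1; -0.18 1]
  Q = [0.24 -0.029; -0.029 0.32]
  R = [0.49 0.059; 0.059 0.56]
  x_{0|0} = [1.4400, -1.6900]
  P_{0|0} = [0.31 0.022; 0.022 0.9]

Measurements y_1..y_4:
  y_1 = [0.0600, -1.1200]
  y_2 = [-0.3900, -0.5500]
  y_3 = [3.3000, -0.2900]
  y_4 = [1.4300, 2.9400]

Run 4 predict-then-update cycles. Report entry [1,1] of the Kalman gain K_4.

K[1,1] = 0.5469

step 1: x^-=[1.1953, -1.6593]  P^-=[0.6738 0.2414; 0.2414 1.3179]  S=[1.1287 0.0517; 0.0517 1.8128]  K=[0.5733 0.0499; 0.0650 0.7012]  nu=[-1.3012, 0.7545]  x^+=[0.4870, -1.2149]  P^+=[0.2954 0.1149; 0.1149 0.4172]
step 2: x^-=[0.2562, -1.2367]  P^-=[0.6776 0.2326; 0.2326 0.8011]  S=[1.1291 0.0937; 0.0937 1.2994]  K=[0.5759 0.0436; 0.0871 0.5781]  nu=[-0.7699, 0.7328]  x^+=[-0.1552, -0.8801]  P^+=[0.2959 0.1117; 0.1117 0.3490]
step 3: x^-=[-0.3732, -0.9366]  P^-=[0.6731 0.2124; 0.2124 0.7254]  S=[1.1278 0.0815; 0.0815 1.2307]  K=[0.5753 0.0360; 0.0840 0.5528]  nu=[3.5795, 0.5794]  x^+=[1.7071, -0.3155]  P^+=[0.2948 0.1072; 0.1072 0.3338]
step 4: x^-=[1.8053, -0.1947]  P^-=[0.6685 0.2033; 0.2033 0.7079]  S=[1.1250 0.0748; 0.0748 1.2164]  K=[0.5740 0.0329; 0.0814 0.5469]  nu=[-0.3947, 3.4597]  x^+=[1.6925, 1.6652]  P^+=[0.2937 0.1052; 0.1052 0.3300]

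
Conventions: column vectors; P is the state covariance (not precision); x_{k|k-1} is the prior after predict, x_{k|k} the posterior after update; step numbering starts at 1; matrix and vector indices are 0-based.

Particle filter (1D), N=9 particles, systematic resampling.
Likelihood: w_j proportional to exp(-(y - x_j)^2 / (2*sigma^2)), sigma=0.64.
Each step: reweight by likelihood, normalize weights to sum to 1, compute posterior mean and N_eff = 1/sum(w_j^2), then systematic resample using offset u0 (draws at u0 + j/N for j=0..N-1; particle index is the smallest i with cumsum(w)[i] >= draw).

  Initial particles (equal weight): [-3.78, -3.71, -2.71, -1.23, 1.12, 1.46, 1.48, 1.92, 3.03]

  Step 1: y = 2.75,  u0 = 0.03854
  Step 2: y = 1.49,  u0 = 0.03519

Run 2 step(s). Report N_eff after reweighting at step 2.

N_eff = 4.5601

step 1: w=[0.0000, 0.0000, 0.0000, 0.0000, 0.0237, 0.0795, 0.0846, 0.2614, 0.5508]  mean=2.4387  Neff=2.5923  idx=[5, 6, 7, 7, 8, 8, 8, 8, 8]
step 2: w=[0.2580, 0.2583, 0.2061, 0.2061, 0.0143, 0.0143, 0.0143, 0.0143, 0.0143]  mean=1.7669  Neff=4.5601  idx=[0, 0, 0, 1, 1, 2, 2, 3, 3]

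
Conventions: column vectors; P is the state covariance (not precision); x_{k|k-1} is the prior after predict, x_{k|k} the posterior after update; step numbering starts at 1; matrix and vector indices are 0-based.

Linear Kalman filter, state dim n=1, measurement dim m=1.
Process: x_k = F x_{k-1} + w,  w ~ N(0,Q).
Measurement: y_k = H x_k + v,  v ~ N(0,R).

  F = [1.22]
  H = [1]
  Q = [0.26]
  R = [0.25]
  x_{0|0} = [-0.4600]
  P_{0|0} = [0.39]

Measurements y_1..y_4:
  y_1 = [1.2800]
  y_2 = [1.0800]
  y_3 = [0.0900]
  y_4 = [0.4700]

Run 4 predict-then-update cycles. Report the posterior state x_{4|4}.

step 1: x^-=[-0.5612]  P^-=[0.8405]  S=[1.0905]  K=[0.7707]  nu=[1.8412]  x^+=[0.8579]  P^+=[0.1927]
step 2: x^-=[1.0466]  P^-=[0.5468]  S=[0.7968]  K=[0.6862]  nu=[0.0334]  x^+=[1.0695]  P^+=[0.1716]
step 3: x^-=[1.3048]  P^-=[0.5154]  S=[0.7654]  K=[0.6734]  nu=[-1.2148]  x^+=[0.4868]  P^+=[0.1683]
step 4: x^-=[0.5939]  P^-=[0.5106]  S=[0.7606]  K=[0.6713]  nu=[-0.1239]  x^+=[0.5107]  P^+=[0.1678]

x_post = [0.5107]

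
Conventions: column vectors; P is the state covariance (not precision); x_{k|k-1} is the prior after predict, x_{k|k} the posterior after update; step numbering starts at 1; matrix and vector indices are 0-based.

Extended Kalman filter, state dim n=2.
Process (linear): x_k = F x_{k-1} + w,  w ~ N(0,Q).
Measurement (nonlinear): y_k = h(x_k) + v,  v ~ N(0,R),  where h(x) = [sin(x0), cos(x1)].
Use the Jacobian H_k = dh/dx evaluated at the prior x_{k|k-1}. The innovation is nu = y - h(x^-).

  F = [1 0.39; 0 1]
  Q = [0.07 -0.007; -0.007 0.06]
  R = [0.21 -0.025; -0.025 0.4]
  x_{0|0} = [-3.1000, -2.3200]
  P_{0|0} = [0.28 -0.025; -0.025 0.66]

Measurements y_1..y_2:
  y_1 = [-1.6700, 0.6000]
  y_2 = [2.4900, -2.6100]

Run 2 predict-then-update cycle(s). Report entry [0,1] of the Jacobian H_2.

H_jac[0,1] = 0.0000

step 1: x^-=[-4.0048, -2.3200]  P^-=[0.4309 0.2254; 0.2254 0.7200]  H_jac=[-0.6500 0.0000; 0.0000 0.7322]  S=[0.3921 -0.1323; -0.1323 0.7860]  K=[-0.6823 0.0952; -0.1563 0.6444]  nu=[-2.4299, 1.2811]  x^+=[-2.2250, -1.1147]  P^+=[0.2241 0.0753; 0.0753 0.3574]
step 2: x^-=[-2.6597, -1.1147]  P^-=[0.4072 0.2076; 0.2076 0.4174]  H_jac=[-0.8861 0.0000; 0.0000 0.8978]  S=[0.5297 -0.1902; -0.1902 0.7364]  K=[-0.6505 0.0851; -0.1815 0.4620]  nu=[2.9534, -3.0504]  x^+=[-4.8408, -3.0599]  P^+=[0.1566 0.0560; 0.0560 0.2109]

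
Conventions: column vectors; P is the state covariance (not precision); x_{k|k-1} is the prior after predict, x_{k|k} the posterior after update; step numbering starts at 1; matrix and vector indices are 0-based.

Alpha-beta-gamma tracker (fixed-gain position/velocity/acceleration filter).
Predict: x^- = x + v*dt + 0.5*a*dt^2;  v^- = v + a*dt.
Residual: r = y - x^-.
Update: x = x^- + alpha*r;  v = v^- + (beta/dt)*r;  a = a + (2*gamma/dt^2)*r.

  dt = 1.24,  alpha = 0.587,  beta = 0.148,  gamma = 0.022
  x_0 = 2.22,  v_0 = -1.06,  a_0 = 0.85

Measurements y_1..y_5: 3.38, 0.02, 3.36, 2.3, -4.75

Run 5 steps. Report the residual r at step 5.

resid = -12.2464

step 1: x_pred=1.5591  r=1.8209  x^+=2.6280  v^+=0.2113  a^+=0.9021
step 2: x_pred=3.5836  r=-3.5636  x^+=1.4917  v^+=0.9046  a^+=0.8001
step 3: x_pred=3.2286  r=0.1314  x^+=3.3057  v^+=1.9125  a^+=0.8039
step 4: x_pred=6.2952  r=-3.9952  x^+=3.9500  v^+=2.4324  a^+=0.6896
step 5: x_pred=7.4964  r=-12.2464  x^+=0.3078  v^+=1.8258  a^+=0.3391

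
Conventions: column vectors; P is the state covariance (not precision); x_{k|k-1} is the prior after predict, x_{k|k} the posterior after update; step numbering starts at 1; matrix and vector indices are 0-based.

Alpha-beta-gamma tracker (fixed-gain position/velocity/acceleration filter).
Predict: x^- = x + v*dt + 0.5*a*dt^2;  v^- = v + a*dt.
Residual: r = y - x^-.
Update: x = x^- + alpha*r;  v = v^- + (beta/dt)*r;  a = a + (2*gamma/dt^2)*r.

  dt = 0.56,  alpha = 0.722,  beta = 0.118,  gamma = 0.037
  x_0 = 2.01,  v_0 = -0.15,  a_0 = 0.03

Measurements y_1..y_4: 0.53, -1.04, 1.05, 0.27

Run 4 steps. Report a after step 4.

a_post = -0.0763

step 1: x_pred=1.9307  r=-1.4007  x^+=0.9194  v^+=-0.4283  a^+=-0.3005
step 2: x_pred=0.6324  r=-1.6724  x^+=-0.5751  v^+=-0.9490  a^+=-0.6952
step 3: x_pred=-1.2155  r=2.2655  x^+=0.4202  v^+=-0.8609  a^+=-0.1606
step 4: x_pred=-0.0871  r=0.3571  x^+=0.1707  v^+=-0.8756  a^+=-0.0763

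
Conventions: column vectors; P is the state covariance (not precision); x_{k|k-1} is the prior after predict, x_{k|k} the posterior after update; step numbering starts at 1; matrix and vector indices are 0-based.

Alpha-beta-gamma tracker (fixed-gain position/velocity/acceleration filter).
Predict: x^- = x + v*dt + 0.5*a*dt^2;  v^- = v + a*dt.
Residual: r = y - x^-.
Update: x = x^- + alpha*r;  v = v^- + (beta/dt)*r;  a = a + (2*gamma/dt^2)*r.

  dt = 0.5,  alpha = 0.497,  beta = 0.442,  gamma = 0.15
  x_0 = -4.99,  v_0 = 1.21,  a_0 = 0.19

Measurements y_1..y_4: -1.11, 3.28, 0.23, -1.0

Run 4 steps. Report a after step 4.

step 1: x_pred=-4.3613  r=3.2512  x^+=-2.7454  v^+=4.1791  a^+=4.0915
step 2: x_pred=-0.1444  r=3.4244  x^+=1.5575  v^+=9.2520  a^+=8.2008
step 3: x_pred=7.2086  r=-6.9786  x^+=3.7403  v^+=7.1833  a^+=-0.1736
step 4: x_pred=7.3102  r=-8.3102  x^+=3.1800  v^+=-0.2497  a^+=-10.1458

a_post = -10.1458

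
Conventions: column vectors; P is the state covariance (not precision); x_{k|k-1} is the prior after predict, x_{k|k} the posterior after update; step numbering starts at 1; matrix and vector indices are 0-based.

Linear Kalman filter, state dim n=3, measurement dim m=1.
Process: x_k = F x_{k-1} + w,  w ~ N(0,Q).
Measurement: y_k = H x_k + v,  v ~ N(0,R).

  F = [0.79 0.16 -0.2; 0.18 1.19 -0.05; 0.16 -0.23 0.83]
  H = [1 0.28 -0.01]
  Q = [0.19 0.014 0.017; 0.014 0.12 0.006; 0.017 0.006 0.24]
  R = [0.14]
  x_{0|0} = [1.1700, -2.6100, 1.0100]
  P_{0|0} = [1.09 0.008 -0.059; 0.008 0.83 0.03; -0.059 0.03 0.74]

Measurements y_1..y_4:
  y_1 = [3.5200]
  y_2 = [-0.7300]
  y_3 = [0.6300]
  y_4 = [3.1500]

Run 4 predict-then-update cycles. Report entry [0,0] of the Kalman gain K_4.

K[0,0] = 0.5215

step 1: x^-=[0.3047, -2.9458, 1.6258]  P^-=[0.9399 0.3393 -0.0313; 0.3393 1.3334 -0.1977; -0.0313 -0.1977 0.7939]  S=[1.3762]  K=[0.7522; 0.5193; -0.0687]  nu=[4.0564]  x^+=[3.3559, -0.8395, 1.3470]  P^+=[0.1612 -0.1983 0.0398; -0.1983 0.9624 -0.1486; 0.0398 -0.1486 0.7874]
step 2: x^-=[2.2474, -0.4623, 1.8481]  P^-=[0.2935 0.0695 -0.0995; 0.0695 1.4221 -0.4578; -0.0995 -0.4578 0.9194]  S=[0.5886]  K=[0.5335; 0.8023; -0.4024]  nu=[-2.8295]  x^+=[0.7380, -2.7325, 2.9868]  P^+=[0.1260 -0.1824 0.0269; -0.1824 1.0432 -0.2677; 0.0269 -0.2677 0.8240]
step 3: x^-=[-0.4516, -3.2681, 3.2256]  P^-=[0.2909 0.1258 -0.1449; 0.1258 1.5566 -0.6010; -0.1449 -0.6010 0.9889]  S=[0.6297]  K=[0.5201; 0.9015; -0.5130]  nu=[2.0289]  x^+=[0.6037, -1.4391, 2.1848]  P^+=[0.1205 -0.1694 0.0231; -0.1694 1.0448 -0.3098; 0.0231 -0.3098 0.8231]
step 4: x^-=[-0.1903, -1.7130, 2.2409]  P^-=[0.2945 0.1486 -0.1574; 0.1486 1.5694 -0.6421; -0.1574 -0.6421 1.0023]  S=[0.6476]  K=[0.5215; 0.9178; -0.5361]  nu=[3.8423]  x^+=[1.8134, 1.8136, 0.1812]  P^+=[0.1184 -0.1614 0.0237; -0.1614 1.0238 -0.3235; 0.0237 -0.3235 0.8162]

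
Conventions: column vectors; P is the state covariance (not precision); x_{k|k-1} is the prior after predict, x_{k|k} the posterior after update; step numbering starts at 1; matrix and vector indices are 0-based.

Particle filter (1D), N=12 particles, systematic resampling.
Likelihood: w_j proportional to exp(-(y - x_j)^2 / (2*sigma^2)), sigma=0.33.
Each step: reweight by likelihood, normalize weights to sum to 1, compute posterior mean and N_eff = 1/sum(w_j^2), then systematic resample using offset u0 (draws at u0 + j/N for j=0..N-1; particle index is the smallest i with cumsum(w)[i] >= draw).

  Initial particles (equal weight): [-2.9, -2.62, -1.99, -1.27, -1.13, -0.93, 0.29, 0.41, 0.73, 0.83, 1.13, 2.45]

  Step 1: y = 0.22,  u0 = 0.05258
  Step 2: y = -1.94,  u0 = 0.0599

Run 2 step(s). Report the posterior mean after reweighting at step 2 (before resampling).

step 1: w=[0.0000, 0.0000, 0.0000, 0.0000, 0.0001, 0.0010, 0.4189, 0.3630, 0.1298, 0.0776, 0.0096, 0.0000]  mean=0.4392  Neff=3.0282  idx=[6, 6, 6, 6, 6, 7, 7, 7, 7, 8, 8, 9]
step 2: w=[0.1879, 0.1879, 0.1879, 0.1879, 0.1879, 0.0151, 0.0151, 0.0151, 0.0151, 0.0000, 0.0000, 0.0000]  mean=0.2972  Neff=5.6333  idx=[0, 0, 1, 1, 2, 2, 2, 3, 3, 4, 4, 7]

post_mean = 0.2972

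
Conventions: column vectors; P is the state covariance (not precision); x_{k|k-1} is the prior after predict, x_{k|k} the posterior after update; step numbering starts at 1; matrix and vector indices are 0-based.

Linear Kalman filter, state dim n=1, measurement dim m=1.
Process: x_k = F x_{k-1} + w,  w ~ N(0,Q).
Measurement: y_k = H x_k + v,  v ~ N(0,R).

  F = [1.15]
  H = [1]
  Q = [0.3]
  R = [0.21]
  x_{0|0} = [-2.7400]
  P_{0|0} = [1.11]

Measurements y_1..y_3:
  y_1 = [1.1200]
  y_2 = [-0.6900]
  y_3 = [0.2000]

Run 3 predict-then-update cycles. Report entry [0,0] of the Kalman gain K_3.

K[0,0] = 0.7046

step 1: x^-=[-3.1510]  P^-=[1.7680]  S=[1.9780]  K=[0.8938]  nu=[4.2710]  x^+=[0.6666]  P^+=[0.1877]
step 2: x^-=[0.7665]  P^-=[0.5482]  S=[0.7582]  K=[0.7230]  nu=[-1.4565]  x^+=[-0.2866]  P^+=[0.1518]
step 3: x^-=[-0.3296]  P^-=[0.5008]  S=[0.7108]  K=[0.7046]  nu=[0.5296]  x^+=[0.0435]  P^+=[0.1480]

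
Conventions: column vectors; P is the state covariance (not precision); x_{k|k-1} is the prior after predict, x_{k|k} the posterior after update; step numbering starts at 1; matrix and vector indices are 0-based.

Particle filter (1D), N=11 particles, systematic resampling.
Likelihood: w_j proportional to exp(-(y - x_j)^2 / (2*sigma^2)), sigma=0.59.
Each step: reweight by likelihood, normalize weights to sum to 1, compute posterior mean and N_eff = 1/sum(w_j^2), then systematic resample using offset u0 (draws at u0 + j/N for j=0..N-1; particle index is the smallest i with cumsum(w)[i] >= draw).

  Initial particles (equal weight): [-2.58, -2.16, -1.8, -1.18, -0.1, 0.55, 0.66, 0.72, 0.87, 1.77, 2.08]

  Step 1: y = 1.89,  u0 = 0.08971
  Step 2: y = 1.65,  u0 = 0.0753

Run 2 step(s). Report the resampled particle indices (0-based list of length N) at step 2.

step 1: w=[0.0000, 0.0000, 0.0000, 0.0000, 0.0014, 0.0305, 0.0458, 0.0563, 0.0902, 0.3940, 0.3819]  mean=1.6575  Neff=3.1710  idx=[7, 8, 9, 9, 9, 9, 10, 10, 10, 10, 10]
step 2: w=[0.0341, 0.0493, 0.1158, 0.1158, 0.1158, 0.1158, 0.0907, 0.0907, 0.0907, 0.0907, 0.0907]  mean=1.8303  Neff=10.1687  idx=[1, 2, 3, 4, 5, 5, 6, 7, 8, 9, 10]

resampled_idx = [1, 2, 3, 4, 5, 5, 6, 7, 8, 9, 10]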